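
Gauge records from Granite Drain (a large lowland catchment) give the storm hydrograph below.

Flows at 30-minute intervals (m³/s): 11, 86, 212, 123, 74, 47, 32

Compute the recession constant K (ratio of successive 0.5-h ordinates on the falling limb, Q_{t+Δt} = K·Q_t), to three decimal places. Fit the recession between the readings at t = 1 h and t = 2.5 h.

Using the recession-limb readings at t = 1 h and t = 2.5 h: Q falls from 212 to 47 m³/s over 3 intervals.
K = (Q₂/Q₁)^(1/3) = (47/212)^(1/3) = 0.605.

K ≈ 0.605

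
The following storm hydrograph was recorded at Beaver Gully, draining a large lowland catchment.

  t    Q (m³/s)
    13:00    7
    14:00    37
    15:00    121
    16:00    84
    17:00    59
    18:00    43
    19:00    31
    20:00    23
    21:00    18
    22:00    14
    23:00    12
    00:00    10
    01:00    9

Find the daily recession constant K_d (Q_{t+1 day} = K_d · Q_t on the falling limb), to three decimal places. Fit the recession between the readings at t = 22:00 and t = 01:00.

Between t = 22:00 and t = 01:00 the flow falls from 14 to 9 m³/s over 3×1 h = 3 h.
Per-interval ratio K = (9/14)^(1/3) = 0.8631; K_d = K^(24/1) = 0.029.

K_d ≈ 0.029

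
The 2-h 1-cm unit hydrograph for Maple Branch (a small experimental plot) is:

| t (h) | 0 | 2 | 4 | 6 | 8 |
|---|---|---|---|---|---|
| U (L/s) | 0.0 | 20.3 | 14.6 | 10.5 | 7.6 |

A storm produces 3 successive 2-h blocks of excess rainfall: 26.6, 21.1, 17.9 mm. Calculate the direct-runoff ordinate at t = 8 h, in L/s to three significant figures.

Q ≈ 68.5 L/s

By discrete convolution, Q_j = Σ (P_i / 10 mm) · U_{j−i}.
At t = 8 h (j=4): Q = (26.6/10)·7.6 + (21.1/10)·10.5 + (17.9/10)·14.6 = 68.5 L/s.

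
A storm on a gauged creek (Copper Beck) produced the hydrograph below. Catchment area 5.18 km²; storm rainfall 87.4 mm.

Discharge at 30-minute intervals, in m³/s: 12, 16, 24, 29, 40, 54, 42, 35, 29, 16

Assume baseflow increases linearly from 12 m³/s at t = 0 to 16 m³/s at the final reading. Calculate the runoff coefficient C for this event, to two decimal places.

ΣQ_DR = 157.0 m³/s; V = ΣQ_DR·Δt = 2.826 × 10^5 m³.
Runoff depth d = V / A = 54.56 mm.
C = d / P = 54.56 / 87.4 = 0.62.

C ≈ 0.62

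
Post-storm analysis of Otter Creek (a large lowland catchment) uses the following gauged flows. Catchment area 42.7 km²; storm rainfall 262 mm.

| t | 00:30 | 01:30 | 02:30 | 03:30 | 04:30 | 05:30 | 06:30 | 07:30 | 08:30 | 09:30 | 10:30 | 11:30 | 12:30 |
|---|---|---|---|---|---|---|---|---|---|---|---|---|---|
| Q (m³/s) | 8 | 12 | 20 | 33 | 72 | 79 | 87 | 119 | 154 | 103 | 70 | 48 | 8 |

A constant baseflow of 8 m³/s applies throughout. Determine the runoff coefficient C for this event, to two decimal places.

ΣQ_DR = 709.0 m³/s; V = ΣQ_DR·Δt = 2.552 × 10^6 m³.
Runoff depth d = V / A = 59.78 mm.
C = d / P = 59.78 / 262 = 0.23.

C ≈ 0.23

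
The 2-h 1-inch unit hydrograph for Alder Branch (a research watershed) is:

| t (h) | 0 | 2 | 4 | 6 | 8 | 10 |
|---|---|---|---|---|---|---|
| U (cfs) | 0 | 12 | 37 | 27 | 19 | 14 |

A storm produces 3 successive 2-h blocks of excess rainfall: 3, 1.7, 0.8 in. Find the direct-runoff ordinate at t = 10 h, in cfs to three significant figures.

By discrete convolution, Q_j = Σ (P_i / 1 in) · U_{j−i}.
At t = 10 h (j=5): Q = (3/1)·14 + (1.7/1)·19 + (0.8/1)·27 = 95.9 cfs.

Q ≈ 95.9 cfs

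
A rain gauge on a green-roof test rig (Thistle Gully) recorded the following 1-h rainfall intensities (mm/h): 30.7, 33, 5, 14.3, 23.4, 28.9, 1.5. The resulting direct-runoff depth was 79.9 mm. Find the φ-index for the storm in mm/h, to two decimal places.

Only the 5 blocks with intensity above φ contribute runoff: 30.7, 33, 14.3, 23.4, 28.9 mm/h.
Σ(I−φ)·Δt = d  ⇒  (30.7+33+14.3+23.4+28.9 − 5φ)·1 = 79.9
φ = (130.3 − 79.9/1) / 5 = 10.08 mm/h.

φ ≈ 10.08 mm/h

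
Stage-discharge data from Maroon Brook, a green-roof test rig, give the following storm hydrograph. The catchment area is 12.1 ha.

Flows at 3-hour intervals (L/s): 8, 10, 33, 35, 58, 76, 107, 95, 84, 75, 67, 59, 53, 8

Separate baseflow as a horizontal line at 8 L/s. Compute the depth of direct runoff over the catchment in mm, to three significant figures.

Direct runoff: 0.0, 2.0, 25.0, 27.0, 50.0, 68.0, 99.0, 87.0, 76.0, 67.0, 59.0, 51.0, 45.0, 0.0 L/s; ΣQ_DR = 656.0 L/s.
V = ΣQ_DR · Δt = 656.0 × 10800 s = 7.085 × 10^6 L.
Over A = 12.1 ha, depth = V / A = 58.6 mm.

d ≈ 58.6 mm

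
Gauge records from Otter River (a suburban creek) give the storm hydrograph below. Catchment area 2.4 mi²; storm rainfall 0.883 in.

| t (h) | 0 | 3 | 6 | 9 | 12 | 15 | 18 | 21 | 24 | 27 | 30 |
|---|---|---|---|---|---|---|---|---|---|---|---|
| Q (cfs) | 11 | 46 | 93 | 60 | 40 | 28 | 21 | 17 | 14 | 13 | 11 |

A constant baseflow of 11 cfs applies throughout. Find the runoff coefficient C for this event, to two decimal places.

ΣQ_DR = 233.0 cfs; V = ΣQ_DR·Δt = 2.516 × 10^6 ft³.
Runoff depth d = V / A = 0.4513 in.
C = d / P = 0.4513 / 0.883 = 0.51.

C ≈ 0.51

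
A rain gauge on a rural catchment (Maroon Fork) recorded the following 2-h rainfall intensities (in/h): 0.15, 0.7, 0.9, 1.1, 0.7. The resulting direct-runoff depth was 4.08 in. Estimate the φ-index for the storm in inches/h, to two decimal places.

Only the 4 blocks with intensity above φ contribute runoff: 0.7, 0.9, 1.1, 0.7 in/h.
Σ(I−φ)·Δt = d  ⇒  (0.7+0.9+1.1+0.7 − 4φ)·2 = 4.08
φ = (3.400 − 4.08/2) / 4 = 0.34 in/h.

φ ≈ 0.34 in/h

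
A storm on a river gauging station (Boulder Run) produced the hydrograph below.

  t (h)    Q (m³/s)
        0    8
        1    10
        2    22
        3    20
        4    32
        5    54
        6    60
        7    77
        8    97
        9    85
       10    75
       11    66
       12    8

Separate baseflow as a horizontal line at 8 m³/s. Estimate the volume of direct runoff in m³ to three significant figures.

Direct-runoff ordinates (Q − Q_b): 0.0, 2.0, 14.0, 12.0, 24.0, 46.0, 52.0, 69.0, 89.0, 77.0, 67.0, 58.0, 0.0 m³/s.
ΣQ_DR = 510.0 m³/s.
With Δt = 1 h = 3600 s, V = ΣQ_DR · Δt = 510.0 × 3600 = 1.84 × 10^6 m³.

V ≈ 1.84 × 10^6 m³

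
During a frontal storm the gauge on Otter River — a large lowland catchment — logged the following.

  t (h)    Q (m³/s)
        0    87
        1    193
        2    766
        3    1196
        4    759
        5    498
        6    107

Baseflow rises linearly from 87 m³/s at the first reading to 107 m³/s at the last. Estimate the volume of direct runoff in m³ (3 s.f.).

Direct-runoff ordinates (Q − Q_b): 0.00, 102.67, 672.33, 1099.00, 658.67, 394.33, 0.00 m³/s.
ΣQ_DR = 2927 m³/s.
With Δt = 1 h = 3600 s, V = ΣQ_DR · Δt = 2927 × 3600 = 1.05 × 10^7 m³.

V ≈ 1.05 × 10^7 m³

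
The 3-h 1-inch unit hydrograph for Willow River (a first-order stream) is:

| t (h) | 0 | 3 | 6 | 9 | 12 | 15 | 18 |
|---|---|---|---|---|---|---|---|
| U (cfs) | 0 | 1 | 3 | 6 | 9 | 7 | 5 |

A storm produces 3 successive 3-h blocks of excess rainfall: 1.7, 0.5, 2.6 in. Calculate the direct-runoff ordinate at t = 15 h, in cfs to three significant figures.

Q ≈ 32.0 cfs

By discrete convolution, Q_j = Σ (P_i / 1 in) · U_{j−i}.
At t = 15 h (j=5): Q = (1.7/1)·7 + (0.5/1)·9 + (2.6/1)·6 = 32.0 cfs.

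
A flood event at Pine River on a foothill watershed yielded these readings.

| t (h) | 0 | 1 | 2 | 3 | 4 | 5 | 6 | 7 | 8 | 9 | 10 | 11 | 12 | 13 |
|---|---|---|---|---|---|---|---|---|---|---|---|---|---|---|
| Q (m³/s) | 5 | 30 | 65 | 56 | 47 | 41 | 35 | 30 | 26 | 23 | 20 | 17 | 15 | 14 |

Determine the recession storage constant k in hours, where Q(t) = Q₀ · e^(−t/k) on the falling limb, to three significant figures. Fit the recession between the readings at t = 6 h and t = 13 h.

On the falling limb, Q drops from 35 to 14 m³/s between t = 6 h and t = 13 h (Δt = 7 h).
k = −Δt / ln(Q₂/Q₁) = −7 / ln(14/35) = 7.64 h.

k ≈ 7.64 h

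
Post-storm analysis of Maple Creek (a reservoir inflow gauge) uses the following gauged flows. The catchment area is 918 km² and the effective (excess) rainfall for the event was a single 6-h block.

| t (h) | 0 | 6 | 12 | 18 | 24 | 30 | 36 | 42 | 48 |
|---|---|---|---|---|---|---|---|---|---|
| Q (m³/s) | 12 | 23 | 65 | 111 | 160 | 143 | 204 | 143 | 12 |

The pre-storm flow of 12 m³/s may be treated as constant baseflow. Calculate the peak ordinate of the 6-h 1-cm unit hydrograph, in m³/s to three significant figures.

Direct runoff: 0.0, 11.0, 53.0, 99.0, 148.0, 131.0, 192.0, 131.0, 0.0 m³/s; ΣQ_DR = 765.0 m³/s, peak = 192.0 m³/s.
Runoff depth d = ΣQ_DR·Δt / A = 765.0 × 21600 / (918 km²) = 18.00 mm.
The 1-cm UH is the DRH scaled by (10 mm)/d, so U_p = 192.0 × 10/18.00 = 107 m³/s.

U_p ≈ 107 m³/s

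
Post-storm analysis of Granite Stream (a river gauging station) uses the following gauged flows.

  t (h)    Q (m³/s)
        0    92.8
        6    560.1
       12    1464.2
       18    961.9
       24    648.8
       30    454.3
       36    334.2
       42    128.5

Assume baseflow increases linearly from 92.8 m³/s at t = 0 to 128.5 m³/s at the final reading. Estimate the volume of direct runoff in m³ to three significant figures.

V ≈ 8.12 × 10^7 m³

Direct-runoff ordinates (Q − Q_b): 0.00, 462.20, 1361.20, 853.80, 535.60, 336.00, 210.80, 0.00 m³/s.
ΣQ_DR = 3760 m³/s.
With Δt = 6 h = 21600 s, V = ΣQ_DR · Δt = 3760 × 21600 = 8.12 × 10^7 m³.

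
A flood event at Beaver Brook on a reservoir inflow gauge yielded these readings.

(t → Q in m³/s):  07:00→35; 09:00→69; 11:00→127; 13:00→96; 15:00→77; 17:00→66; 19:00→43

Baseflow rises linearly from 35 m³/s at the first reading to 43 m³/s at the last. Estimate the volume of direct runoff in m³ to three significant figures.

V ≈ 1.73 × 10^6 m³

Direct-runoff ordinates (Q − Q_b): 0.00, 32.67, 89.33, 57.00, 36.67, 24.33, 0.00 m³/s.
ΣQ_DR = 240.0 m³/s.
With Δt = 2 h = 7200 s, V = ΣQ_DR · Δt = 240.0 × 7200 = 1.73 × 10^6 m³.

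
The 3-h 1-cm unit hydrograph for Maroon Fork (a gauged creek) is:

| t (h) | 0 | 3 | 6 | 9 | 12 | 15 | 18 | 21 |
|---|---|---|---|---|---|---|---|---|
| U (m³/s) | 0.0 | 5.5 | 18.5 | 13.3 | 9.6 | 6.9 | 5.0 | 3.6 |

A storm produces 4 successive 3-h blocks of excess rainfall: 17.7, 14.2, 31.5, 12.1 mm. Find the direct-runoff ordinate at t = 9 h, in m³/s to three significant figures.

Q ≈ 67.1 m³/s

By discrete convolution, Q_j = Σ (P_i / 10 mm) · U_{j−i}.
At t = 9 h (j=3): Q = (17.7/10)·13.3 + (14.2/10)·18.5 + (31.5/10)·5.5 + (12.1/10)·0.0 = 67.1 m³/s.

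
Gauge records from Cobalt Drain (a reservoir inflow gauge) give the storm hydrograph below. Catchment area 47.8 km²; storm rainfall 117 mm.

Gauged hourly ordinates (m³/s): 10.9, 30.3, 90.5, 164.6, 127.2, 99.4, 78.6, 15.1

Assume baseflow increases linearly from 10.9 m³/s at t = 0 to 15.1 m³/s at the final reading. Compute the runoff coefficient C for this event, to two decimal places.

ΣQ_DR = 512.6 m³/s; V = ΣQ_DR·Δt = 1.845 × 10^6 m³.
Runoff depth d = V / A = 38.61 mm.
C = d / P = 38.61 / 117 = 0.33.

C ≈ 0.33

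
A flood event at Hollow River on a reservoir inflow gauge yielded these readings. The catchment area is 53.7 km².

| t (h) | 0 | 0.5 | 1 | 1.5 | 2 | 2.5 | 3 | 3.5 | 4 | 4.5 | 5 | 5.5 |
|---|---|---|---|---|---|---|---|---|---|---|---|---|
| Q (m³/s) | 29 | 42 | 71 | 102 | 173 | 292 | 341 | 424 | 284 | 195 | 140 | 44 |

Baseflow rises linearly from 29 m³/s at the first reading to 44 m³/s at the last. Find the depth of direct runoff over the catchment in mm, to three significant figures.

d ≈ 56.9 mm

Direct runoff: 0.00, 11.64, 39.27, 68.91, 138.55, 256.18, 303.82, 385.45, 244.09, 153.73, 97.36, 0.00 m³/s; ΣQ_DR = 1699 m³/s.
V = ΣQ_DR · Δt = 1699 × 1800 s = 3.058 × 10^6 m³.
Over A = 53.7 km², depth = V / A = 56.9 mm.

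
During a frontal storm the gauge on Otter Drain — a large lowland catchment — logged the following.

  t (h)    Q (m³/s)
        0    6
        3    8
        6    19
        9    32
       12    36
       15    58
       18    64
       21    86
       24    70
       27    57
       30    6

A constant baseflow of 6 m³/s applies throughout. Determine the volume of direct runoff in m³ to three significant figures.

V ≈ 4.06 × 10^6 m³

Direct-runoff ordinates (Q − Q_b): 0.0, 2.0, 13.0, 26.0, 30.0, 52.0, 58.0, 80.0, 64.0, 51.0, 0.0 m³/s.
ΣQ_DR = 376.0 m³/s.
With Δt = 3 h = 10800 s, V = ΣQ_DR · Δt = 376.0 × 10800 = 4.06 × 10^6 m³.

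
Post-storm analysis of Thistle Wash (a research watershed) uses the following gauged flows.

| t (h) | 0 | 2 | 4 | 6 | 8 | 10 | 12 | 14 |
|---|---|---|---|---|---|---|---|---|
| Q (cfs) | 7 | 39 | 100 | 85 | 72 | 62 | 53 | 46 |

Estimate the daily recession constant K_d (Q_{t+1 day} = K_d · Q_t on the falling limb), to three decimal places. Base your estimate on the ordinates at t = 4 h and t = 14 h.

K_d ≈ 0.155

Between t = 4 h and t = 14 h the flow falls from 100 to 46 cfs over 5×2 h = 10 h.
Per-interval ratio K = (46/100)^(1/5) = 0.8562; K_d = K^(24/2) = 0.155.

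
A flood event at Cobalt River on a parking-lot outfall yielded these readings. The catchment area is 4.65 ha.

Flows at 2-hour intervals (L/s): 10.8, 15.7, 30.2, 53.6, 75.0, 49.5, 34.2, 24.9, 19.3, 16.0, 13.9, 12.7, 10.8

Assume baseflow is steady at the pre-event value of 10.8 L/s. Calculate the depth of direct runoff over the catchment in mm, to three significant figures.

d ≈ 35.0 mm

Direct runoff: 0.0, 4.9, 19.4, 42.8, 64.2, 38.7, 23.4, 14.1, 8.5, 5.2, 3.1, 1.9, 0.0 L/s; ΣQ_DR = 226.2 L/s.
V = ΣQ_DR · Δt = 226.2 × 7200 s = 1.629 × 10^6 L.
Over A = 4.65 ha, depth = V / A = 35.0 mm.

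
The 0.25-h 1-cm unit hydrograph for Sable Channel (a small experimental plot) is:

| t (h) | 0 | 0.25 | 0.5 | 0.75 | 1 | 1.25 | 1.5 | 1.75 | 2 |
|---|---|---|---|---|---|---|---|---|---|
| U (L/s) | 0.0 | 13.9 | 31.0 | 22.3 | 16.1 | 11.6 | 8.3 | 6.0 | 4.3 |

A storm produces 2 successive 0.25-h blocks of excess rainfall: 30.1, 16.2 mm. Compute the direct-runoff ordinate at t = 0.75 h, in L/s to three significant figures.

Q ≈ 117 L/s

By discrete convolution, Q_j = Σ (P_i / 10 mm) · U_{j−i}.
At t = 0.75 h (j=3): Q = (30.1/10)·22.3 + (16.2/10)·31.0 = 117 L/s.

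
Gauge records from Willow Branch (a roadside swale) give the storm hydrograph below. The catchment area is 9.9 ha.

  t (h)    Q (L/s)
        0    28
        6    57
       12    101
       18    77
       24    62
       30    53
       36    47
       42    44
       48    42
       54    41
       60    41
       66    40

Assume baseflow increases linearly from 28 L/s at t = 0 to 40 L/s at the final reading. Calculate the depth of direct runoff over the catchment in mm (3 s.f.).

Direct runoff: 0.00, 27.91, 70.82, 45.73, 29.64, 19.55, 12.45, 8.36, 5.27, 3.18, 2.09, 0.00 L/s; ΣQ_DR = 225.0 L/s.
V = ΣQ_DR · Δt = 225.0 × 21600 s = 4.860 × 10^6 L.
Over A = 9.9 ha, depth = V / A = 49.1 mm.

d ≈ 49.1 mm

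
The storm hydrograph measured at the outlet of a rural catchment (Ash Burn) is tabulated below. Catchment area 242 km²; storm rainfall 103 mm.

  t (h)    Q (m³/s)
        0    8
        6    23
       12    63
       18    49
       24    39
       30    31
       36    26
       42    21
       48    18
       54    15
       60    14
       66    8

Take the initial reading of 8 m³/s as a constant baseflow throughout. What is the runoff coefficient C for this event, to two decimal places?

C ≈ 0.19

ΣQ_DR = 219.0 m³/s; V = ΣQ_DR·Δt = 4.730 × 10^6 m³.
Runoff depth d = V / A = 19.55 mm.
C = d / P = 19.55 / 103 = 0.19.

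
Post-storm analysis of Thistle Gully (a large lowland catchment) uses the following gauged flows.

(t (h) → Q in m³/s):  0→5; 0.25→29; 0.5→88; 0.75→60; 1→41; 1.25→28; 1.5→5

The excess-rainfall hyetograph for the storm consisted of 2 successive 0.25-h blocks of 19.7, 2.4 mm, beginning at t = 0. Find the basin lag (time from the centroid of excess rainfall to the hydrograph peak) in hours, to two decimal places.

t_L ≈ 0.35 h

Centroid of excess rainfall: t_c = Σ P_i·t̄_i / ΣP_i = 0.1521 h (block centres at 0.125, 0.375 h).
Hydrograph peak occurs at t = 0.5 h, so basin lag t_L = 0.5 − 0.1521 = 0.35 h.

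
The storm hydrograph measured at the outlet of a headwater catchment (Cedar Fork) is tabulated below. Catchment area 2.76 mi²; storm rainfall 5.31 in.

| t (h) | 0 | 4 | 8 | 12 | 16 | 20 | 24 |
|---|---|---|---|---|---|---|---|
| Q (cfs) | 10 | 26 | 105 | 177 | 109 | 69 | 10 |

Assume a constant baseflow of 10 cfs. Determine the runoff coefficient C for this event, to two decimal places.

C ≈ 0.18

ΣQ_DR = 436.0 cfs; V = ΣQ_DR·Δt = 6.278 × 10^6 ft³.
Runoff depth d = V / A = 0.9792 in.
C = d / P = 0.9792 / 5.31 = 0.18.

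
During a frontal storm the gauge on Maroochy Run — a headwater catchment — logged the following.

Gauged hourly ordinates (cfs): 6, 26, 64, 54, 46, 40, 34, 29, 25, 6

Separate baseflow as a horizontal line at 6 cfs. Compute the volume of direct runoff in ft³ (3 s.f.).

Direct-runoff ordinates (Q − Q_b): 0.0, 20.0, 58.0, 48.0, 40.0, 34.0, 28.0, 23.0, 19.0, 0.0 cfs.
ΣQ_DR = 270.0 cfs.
With Δt = 1 h = 3600 s, V = ΣQ_DR · Δt = 270.0 × 3600 = 9.72 × 10^5 ft³.

V ≈ 9.72 × 10^5 ft³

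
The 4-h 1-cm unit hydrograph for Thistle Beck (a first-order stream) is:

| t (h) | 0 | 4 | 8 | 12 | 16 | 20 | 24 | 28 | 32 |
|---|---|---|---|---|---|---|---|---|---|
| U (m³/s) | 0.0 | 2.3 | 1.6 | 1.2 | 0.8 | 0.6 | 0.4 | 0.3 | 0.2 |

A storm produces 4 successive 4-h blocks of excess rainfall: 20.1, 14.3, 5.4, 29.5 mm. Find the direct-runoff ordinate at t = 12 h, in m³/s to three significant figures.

By discrete convolution, Q_j = Σ (P_i / 10 mm) · U_{j−i}.
At t = 12 h (j=3): Q = (20.1/10)·1.2 + (14.3/10)·1.6 + (5.4/10)·2.3 + (29.5/10)·0.0 = 5.94 m³/s.

Q ≈ 5.94 m³/s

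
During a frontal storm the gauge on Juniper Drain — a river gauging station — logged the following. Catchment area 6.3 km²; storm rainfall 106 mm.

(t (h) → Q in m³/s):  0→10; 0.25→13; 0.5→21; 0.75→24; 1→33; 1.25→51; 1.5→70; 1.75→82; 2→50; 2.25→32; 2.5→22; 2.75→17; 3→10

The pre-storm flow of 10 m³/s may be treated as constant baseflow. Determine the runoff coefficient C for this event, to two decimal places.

C ≈ 0.41

ΣQ_DR = 305.0 m³/s; V = ΣQ_DR·Δt = 2.745 × 10^5 m³.
Runoff depth d = V / A = 43.57 mm.
C = d / P = 43.57 / 106 = 0.41.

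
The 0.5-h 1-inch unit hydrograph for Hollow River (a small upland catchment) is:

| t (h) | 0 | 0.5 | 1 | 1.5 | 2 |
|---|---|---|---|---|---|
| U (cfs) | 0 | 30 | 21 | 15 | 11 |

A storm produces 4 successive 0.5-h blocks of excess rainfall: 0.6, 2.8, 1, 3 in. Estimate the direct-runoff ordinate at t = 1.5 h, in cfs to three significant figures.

By discrete convolution, Q_j = Σ (P_i / 1 in) · U_{j−i}.
At t = 1.5 h (j=3): Q = (0.6/1)·15 + (2.8/1)·21 + (1/1)·30 + (3/1)·0 = 97.8 cfs.

Q ≈ 97.8 cfs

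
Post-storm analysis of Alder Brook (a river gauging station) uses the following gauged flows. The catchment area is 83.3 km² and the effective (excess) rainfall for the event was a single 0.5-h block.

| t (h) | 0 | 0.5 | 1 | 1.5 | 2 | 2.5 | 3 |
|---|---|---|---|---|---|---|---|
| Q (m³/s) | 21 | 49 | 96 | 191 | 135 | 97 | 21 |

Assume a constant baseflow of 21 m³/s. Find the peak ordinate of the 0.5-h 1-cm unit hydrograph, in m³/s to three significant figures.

U_p ≈ 170 m³/s

Direct runoff: 0.0, 28.0, 75.0, 170.0, 114.0, 76.0, 0.0 m³/s; ΣQ_DR = 463.0 m³/s, peak = 170.0 m³/s.
Runoff depth d = ΣQ_DR·Δt / A = 463.0 × 1800 / (83.3 km²) = 10.00 mm.
The 1-cm UH is the DRH scaled by (10 mm)/d, so U_p = 170.0 × 10/10.00 = 170 m³/s.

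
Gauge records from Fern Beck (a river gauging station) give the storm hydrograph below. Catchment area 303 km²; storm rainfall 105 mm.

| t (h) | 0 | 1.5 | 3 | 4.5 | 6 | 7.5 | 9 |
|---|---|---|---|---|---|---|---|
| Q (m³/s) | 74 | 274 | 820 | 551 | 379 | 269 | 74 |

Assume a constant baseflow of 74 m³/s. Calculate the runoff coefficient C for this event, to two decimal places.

ΣQ_DR = 1923 m³/s; V = ΣQ_DR·Δt = 1.038 × 10^7 m³.
Runoff depth d = V / A = 34.27 mm.
C = d / P = 34.27 / 105 = 0.33.

C ≈ 0.33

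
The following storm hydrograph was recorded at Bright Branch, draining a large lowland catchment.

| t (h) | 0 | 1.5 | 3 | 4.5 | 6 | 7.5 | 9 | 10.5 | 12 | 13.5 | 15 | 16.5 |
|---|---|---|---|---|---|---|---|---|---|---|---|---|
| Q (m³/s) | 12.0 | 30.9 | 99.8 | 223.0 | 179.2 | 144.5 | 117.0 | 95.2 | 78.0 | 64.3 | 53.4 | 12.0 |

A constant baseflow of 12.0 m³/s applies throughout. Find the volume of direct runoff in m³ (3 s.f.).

Direct-runoff ordinates (Q − Q_b): 0.0, 18.9, 87.8, 211.0, 167.2, 132.5, 105.0, 83.2, 66.0, 52.3, 41.4, 0.0 m³/s.
ΣQ_DR = 965.3 m³/s.
With Δt = 1.5 h = 5400 s, V = ΣQ_DR · Δt = 965.3 × 5400 = 5.21 × 10^6 m³.

V ≈ 5.21 × 10^6 m³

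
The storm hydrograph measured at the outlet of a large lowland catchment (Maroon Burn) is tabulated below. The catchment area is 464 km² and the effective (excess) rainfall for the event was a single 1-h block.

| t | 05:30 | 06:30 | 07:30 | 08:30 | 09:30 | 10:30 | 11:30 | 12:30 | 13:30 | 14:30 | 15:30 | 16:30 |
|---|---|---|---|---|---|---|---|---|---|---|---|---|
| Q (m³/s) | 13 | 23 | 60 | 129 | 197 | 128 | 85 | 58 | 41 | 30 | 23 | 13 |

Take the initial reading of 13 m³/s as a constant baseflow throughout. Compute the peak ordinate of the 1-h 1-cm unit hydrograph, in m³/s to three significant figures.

U_p ≈ 368 m³/s

Direct runoff: 0.0, 10.0, 47.0, 116.0, 184.0, 115.0, 72.0, 45.0, 28.0, 17.0, 10.0, 0.0 m³/s; ΣQ_DR = 644.0 m³/s, peak = 184.0 m³/s.
Runoff depth d = ΣQ_DR·Δt / A = 644.0 × 3600 / (464 km²) = 4.997 mm.
The 1-cm UH is the DRH scaled by (10 mm)/d, so U_p = 184.0 × 10/4.997 = 368 m³/s.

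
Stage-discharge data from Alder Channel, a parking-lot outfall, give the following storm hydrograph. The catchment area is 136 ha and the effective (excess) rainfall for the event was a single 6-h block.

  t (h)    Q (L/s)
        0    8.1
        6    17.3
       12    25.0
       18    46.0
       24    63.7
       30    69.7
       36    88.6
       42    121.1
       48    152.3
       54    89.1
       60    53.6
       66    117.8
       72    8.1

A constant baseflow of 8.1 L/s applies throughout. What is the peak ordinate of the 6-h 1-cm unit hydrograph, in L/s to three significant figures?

Direct runoff: 0.0, 9.2, 16.9, 37.9, 55.6, 61.6, 80.5, 113.0, 144.2, 81.0, 45.5, 109.7, 0.0 L/s; ΣQ_DR = 755.1 L/s, peak = 144.2 L/s.
Runoff depth d = ΣQ_DR·Δt / A = 755.1 × 21600 / (136 ha) = 11.99 mm.
The 1-cm UH is the DRH scaled by (10 mm)/d, so U_p = 144.2 × 10/11.99 = 120 L/s.

U_p ≈ 120 L/s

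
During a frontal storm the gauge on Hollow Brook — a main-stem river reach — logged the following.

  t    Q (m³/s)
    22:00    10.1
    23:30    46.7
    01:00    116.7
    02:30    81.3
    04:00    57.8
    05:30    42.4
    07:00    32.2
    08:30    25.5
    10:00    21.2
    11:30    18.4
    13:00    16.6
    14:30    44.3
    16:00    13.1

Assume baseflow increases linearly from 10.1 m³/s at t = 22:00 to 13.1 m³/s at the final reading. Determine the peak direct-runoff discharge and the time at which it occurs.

Subtracting baseflow gives direct-runoff ordinates: 0.00, 36.35, 106.10, 70.45, 46.70, 31.05, 20.60, 13.65, 9.10, 6.05, 4.00, 31.45, 0.00 m³/s.
The maximum is 106.10 m³/s, occurring at the reading for t = 01:00.

Q_p = 106.10 m³/s at t = 01:00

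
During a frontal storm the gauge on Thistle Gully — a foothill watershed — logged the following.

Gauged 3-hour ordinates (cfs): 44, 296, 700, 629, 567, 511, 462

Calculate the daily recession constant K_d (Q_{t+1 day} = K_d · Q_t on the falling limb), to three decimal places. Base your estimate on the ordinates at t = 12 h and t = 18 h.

Between t = 12 h and t = 18 h the flow falls from 567 to 462 cfs over 2×3 h = 6 h.
Per-interval ratio K = (462/567)^(1/2) = 0.9027; K_d = K^(24/3) = 0.441.

K_d ≈ 0.441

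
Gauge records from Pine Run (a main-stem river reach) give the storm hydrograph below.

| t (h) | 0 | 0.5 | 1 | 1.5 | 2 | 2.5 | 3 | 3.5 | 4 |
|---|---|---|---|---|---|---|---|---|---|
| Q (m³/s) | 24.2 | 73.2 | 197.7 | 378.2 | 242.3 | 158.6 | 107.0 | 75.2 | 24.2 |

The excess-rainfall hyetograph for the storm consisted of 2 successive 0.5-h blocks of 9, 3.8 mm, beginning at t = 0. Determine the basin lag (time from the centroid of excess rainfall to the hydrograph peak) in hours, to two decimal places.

Centroid of excess rainfall: t_c = Σ P_i·t̄_i / ΣP_i = 0.3984 h (block centres at 0.25, 0.75 h).
Hydrograph peak occurs at t = 1.5 h, so basin lag t_L = 1.5 − 0.3984 = 1.10 h.

t_L ≈ 1.10 h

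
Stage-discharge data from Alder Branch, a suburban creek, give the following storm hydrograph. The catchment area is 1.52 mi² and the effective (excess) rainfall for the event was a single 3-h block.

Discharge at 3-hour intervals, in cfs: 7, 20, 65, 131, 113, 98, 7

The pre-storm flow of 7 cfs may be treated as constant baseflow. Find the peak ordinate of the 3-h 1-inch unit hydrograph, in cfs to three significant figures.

U_p ≈ 103 cfs

Direct runoff: 0.0, 13.0, 58.0, 124.0, 106.0, 91.0, 0.0 cfs; ΣQ_DR = 392.0 cfs, peak = 124.0 cfs.
Runoff depth d = ΣQ_DR·Δt / A = 392.0 × 10800 / (1.52 mi²) = 1.199 in.
The 1-inch UH is the DRH scaled by (1 in)/d, so U_p = 124.0 × 1/1.199 = 103 cfs.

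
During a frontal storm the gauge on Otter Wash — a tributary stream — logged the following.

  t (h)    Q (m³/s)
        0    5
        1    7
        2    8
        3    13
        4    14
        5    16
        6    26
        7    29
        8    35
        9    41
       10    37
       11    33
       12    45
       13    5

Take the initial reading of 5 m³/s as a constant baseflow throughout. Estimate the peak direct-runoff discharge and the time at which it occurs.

Subtracting baseflow gives direct-runoff ordinates: 0.0, 2.0, 3.0, 8.0, 9.0, 11.0, 21.0, 24.0, 30.0, 36.0, 32.0, 28.0, 40.0, 0.0 m³/s.
The maximum is 40.0 m³/s, occurring at the reading for t = 12 h.

Q_p = 40.0 m³/s at t = 12 h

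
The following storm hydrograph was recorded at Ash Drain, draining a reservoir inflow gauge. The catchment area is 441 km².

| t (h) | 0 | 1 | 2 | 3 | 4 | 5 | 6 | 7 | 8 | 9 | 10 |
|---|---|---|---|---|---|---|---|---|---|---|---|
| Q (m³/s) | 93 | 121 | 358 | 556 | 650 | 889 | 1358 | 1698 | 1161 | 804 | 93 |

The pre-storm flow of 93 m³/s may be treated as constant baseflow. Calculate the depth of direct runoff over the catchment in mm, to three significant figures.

d ≈ 55.2 mm

Direct runoff: 0.0, 28.0, 265.0, 463.0, 557.0, 796.0, 1265.0, 1605.0, 1068.0, 711.0, 0.0 m³/s; ΣQ_DR = 6758 m³/s.
V = ΣQ_DR · Δt = 6758 × 3600 s = 2.433 × 10^7 m³.
Over A = 441 km², depth = V / A = 55.2 mm.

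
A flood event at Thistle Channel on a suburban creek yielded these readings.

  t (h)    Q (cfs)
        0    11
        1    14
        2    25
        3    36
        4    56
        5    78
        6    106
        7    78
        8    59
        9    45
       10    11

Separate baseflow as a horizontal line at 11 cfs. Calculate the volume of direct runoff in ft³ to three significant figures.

Direct-runoff ordinates (Q − Q_b): 0.0, 3.0, 14.0, 25.0, 45.0, 67.0, 95.0, 67.0, 48.0, 34.0, 0.0 cfs.
ΣQ_DR = 398.0 cfs.
With Δt = 1 h = 3600 s, V = ΣQ_DR · Δt = 398.0 × 3600 = 1.43 × 10^6 ft³.

V ≈ 1.43 × 10^6 ft³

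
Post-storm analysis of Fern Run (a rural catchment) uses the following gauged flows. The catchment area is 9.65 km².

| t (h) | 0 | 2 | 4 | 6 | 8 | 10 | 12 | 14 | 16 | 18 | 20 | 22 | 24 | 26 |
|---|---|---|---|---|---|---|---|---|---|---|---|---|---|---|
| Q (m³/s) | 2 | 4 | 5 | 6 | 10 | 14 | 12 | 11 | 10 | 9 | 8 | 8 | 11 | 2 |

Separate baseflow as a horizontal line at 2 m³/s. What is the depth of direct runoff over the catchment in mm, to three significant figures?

Direct runoff: 0.0, 2.0, 3.0, 4.0, 8.0, 12.0, 10.0, 9.0, 8.0, 7.0, 6.0, 6.0, 9.0, 0.0 m³/s; ΣQ_DR = 84.00 m³/s.
V = ΣQ_DR · Δt = 84.00 × 7200 s = 6.048 × 10^5 m³.
Over A = 9.65 km², depth = V / A = 62.7 mm.

d ≈ 62.7 mm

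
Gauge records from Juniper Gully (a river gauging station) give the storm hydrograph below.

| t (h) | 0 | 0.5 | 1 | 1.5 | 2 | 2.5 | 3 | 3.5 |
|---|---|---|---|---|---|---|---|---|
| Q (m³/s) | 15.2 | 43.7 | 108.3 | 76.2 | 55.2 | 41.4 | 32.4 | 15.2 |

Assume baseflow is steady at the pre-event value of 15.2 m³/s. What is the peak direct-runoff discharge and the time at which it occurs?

Q_p = 93.1 m³/s at t = 1 h

Subtracting baseflow gives direct-runoff ordinates: 0.0, 28.5, 93.1, 61.0, 40.0, 26.2, 17.2, 0.0 m³/s.
The maximum is 93.1 m³/s, occurring at the reading for t = 1 h.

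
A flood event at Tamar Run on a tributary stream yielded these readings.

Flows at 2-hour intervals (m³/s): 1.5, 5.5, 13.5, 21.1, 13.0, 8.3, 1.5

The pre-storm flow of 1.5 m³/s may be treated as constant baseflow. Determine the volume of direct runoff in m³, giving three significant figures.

V ≈ 3.88 × 10^5 m³

Direct-runoff ordinates (Q − Q_b): 0.0, 4.0, 12.0, 19.6, 11.5, 6.8, 0.0 m³/s.
ΣQ_DR = 53.90 m³/s.
With Δt = 2 h = 7200 s, V = ΣQ_DR · Δt = 53.90 × 7200 = 3.88 × 10^5 m³.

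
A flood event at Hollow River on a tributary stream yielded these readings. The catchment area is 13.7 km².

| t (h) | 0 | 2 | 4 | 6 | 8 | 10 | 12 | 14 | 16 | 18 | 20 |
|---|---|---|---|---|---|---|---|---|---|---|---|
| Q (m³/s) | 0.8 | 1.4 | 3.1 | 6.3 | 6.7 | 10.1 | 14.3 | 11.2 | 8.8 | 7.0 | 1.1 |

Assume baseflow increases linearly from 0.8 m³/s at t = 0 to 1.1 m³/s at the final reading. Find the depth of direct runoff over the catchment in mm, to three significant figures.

d ≈ 31.7 mm

Direct runoff: 0.00, 0.57, 2.24, 5.41, 5.78, 9.15, 13.32, 10.19, 7.76, 5.93, 0.00 m³/s; ΣQ_DR = 60.35 m³/s.
V = ΣQ_DR · Δt = 60.35 × 7200 s = 4.345 × 10^5 m³.
Over A = 13.7 km², depth = V / A = 31.7 mm.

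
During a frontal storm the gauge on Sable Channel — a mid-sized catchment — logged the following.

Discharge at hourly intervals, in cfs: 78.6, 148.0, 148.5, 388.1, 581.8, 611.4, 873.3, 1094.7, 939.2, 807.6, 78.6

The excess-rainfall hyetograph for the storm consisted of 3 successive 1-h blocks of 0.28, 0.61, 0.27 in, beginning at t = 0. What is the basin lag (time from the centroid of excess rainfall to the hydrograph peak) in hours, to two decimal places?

Centroid of excess rainfall: t_c = Σ P_i·t̄_i / ΣP_i = 1.4914 h (block centres at 0.5, 1.5, 2.5 h).
Hydrograph peak occurs at t = 7 h, so basin lag t_L = 7 − 1.4914 = 5.51 h.

t_L ≈ 5.51 h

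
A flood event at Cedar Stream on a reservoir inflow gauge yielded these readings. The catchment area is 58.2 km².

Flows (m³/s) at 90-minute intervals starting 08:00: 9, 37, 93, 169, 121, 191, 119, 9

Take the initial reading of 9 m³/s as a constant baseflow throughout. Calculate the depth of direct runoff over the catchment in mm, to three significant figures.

d ≈ 62.7 mm

Direct runoff: 0.0, 28.0, 84.0, 160.0, 112.0, 182.0, 110.0, 0.0 m³/s; ΣQ_DR = 676.0 m³/s.
V = ΣQ_DR · Δt = 676.0 × 5400 s = 3.650 × 10^6 m³.
Over A = 58.2 km², depth = V / A = 62.7 mm.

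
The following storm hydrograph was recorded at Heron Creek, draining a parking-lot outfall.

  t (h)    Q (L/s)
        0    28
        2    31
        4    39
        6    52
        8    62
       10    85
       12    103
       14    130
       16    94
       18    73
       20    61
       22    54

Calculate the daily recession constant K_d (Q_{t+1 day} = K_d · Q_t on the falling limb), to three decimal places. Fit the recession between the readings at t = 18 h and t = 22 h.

K_d ≈ 0.164

Between t = 18 h and t = 22 h the flow falls from 73 to 54 L/s over 2×2 h = 4 h.
Per-interval ratio K = (54/73)^(1/2) = 0.8601; K_d = K^(24/2) = 0.164.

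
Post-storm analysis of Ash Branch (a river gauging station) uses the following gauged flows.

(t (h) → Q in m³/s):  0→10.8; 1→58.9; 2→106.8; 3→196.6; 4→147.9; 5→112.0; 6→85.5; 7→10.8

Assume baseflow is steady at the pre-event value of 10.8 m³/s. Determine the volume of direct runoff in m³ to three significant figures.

Direct-runoff ordinates (Q − Q_b): 0.0, 48.1, 96.0, 185.8, 137.1, 101.2, 74.7, 0.0 m³/s.
ΣQ_DR = 642.9 m³/s.
With Δt = 1 h = 3600 s, V = ΣQ_DR · Δt = 642.9 × 3600 = 2.31 × 10^6 m³.

V ≈ 2.31 × 10^6 m³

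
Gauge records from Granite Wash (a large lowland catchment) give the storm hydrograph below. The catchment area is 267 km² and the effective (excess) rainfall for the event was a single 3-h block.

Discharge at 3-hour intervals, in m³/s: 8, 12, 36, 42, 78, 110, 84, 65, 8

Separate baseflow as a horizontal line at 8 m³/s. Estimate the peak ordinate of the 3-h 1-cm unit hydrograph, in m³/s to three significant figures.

U_p ≈ 68.0 m³/s

Direct runoff: 0.0, 4.0, 28.0, 34.0, 70.0, 102.0, 76.0, 57.0, 0.0 m³/s; ΣQ_DR = 371.0 m³/s, peak = 102.0 m³/s.
Runoff depth d = ΣQ_DR·Δt / A = 371.0 × 10800 / (267 km²) = 15.01 mm.
The 1-cm UH is the DRH scaled by (10 mm)/d, so U_p = 102.0 × 10/15.01 = 68.0 m³/s.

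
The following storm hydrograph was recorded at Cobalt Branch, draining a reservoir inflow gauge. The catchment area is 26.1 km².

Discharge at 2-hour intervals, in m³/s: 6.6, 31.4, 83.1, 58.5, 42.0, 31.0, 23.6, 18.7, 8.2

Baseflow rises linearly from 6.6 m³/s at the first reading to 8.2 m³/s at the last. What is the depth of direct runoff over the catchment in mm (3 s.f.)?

d ≈ 65.2 mm

Direct runoff: 0.00, 24.60, 76.10, 51.30, 34.60, 23.40, 15.80, 10.70, 0.00 m³/s; ΣQ_DR = 236.5 m³/s.
V = ΣQ_DR · Δt = 236.5 × 7200 s = 1.703 × 10^6 m³.
Over A = 26.1 km², depth = V / A = 65.2 mm.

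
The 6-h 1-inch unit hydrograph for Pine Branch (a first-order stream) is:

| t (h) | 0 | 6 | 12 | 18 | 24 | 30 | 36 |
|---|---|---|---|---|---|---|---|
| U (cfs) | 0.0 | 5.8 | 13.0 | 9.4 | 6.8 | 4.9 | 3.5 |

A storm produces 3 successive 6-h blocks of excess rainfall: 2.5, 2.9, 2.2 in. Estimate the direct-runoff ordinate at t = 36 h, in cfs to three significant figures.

Q ≈ 37.9 cfs

By discrete convolution, Q_j = Σ (P_i / 1 in) · U_{j−i}.
At t = 36 h (j=6): Q = (2.5/1)·3.5 + (2.9/1)·4.9 + (2.2/1)·6.8 = 37.9 cfs.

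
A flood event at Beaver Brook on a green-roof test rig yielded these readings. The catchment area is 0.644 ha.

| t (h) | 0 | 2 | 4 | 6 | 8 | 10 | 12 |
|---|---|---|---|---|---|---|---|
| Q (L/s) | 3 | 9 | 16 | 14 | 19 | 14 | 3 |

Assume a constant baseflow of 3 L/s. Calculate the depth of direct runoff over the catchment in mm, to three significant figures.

Direct runoff: 0.0, 6.0, 13.0, 11.0, 16.0, 11.0, 0.0 L/s; ΣQ_DR = 57.00 L/s.
V = ΣQ_DR · Δt = 57.00 × 7200 s = 4.104 × 10^5 L.
Over A = 0.644 ha, depth = V / A = 63.7 mm.

d ≈ 63.7 mm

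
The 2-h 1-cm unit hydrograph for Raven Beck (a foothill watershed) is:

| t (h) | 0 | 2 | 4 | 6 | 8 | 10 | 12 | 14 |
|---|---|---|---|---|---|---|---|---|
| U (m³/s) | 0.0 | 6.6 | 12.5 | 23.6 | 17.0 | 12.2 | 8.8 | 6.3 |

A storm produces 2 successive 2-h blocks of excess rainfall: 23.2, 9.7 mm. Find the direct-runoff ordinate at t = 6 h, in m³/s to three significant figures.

By discrete convolution, Q_j = Σ (P_i / 10 mm) · U_{j−i}.
At t = 6 h (j=3): Q = (23.2/10)·23.6 + (9.7/10)·12.5 = 66.9 m³/s.

Q ≈ 66.9 m³/s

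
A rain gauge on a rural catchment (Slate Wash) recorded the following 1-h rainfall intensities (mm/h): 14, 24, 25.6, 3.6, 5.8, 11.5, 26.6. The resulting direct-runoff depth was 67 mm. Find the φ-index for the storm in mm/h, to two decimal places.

φ ≈ 6.94 mm/h

Only the 5 blocks with intensity above φ contribute runoff: 14, 24, 25.6, 11.5, 26.6 mm/h.
Σ(I−φ)·Δt = d  ⇒  (14+24+25.6+11.5+26.6 − 5φ)·1 = 67
φ = (101.7 − 67/1) / 5 = 6.94 mm/h.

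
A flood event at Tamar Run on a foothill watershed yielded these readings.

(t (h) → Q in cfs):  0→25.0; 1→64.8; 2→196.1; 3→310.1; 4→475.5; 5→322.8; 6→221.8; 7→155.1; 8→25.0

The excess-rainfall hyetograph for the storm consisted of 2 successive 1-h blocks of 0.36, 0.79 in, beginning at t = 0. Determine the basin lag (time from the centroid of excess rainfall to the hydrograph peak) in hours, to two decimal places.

t_L ≈ 2.81 h

Centroid of excess rainfall: t_c = Σ P_i·t̄_i / ΣP_i = 1.1870 h (block centres at 0.5, 1.5 h).
Hydrograph peak occurs at t = 4 h, so basin lag t_L = 4 − 1.1870 = 2.81 h.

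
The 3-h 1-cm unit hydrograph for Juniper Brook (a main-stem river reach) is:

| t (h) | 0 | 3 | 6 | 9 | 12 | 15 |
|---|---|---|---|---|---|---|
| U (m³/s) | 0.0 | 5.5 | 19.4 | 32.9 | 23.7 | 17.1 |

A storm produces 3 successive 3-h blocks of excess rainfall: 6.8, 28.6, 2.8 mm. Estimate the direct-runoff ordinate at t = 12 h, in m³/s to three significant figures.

By discrete convolution, Q_j = Σ (P_i / 10 mm) · U_{j−i}.
At t = 12 h (j=4): Q = (6.8/10)·23.7 + (28.6/10)·32.9 + (2.8/10)·19.4 = 116 m³/s.

Q ≈ 116 m³/s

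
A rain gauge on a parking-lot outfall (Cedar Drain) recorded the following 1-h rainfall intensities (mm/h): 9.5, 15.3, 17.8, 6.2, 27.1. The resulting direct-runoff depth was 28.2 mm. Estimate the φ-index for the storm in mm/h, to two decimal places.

Only the 3 blocks with intensity above φ contribute runoff: 15.3, 17.8, 27.1 mm/h.
Σ(I−φ)·Δt = d  ⇒  (15.3+17.8+27.1 − 3φ)·1 = 28.2
φ = (60.20 − 28.2/1) / 3 = 10.67 mm/h.

φ ≈ 10.67 mm/h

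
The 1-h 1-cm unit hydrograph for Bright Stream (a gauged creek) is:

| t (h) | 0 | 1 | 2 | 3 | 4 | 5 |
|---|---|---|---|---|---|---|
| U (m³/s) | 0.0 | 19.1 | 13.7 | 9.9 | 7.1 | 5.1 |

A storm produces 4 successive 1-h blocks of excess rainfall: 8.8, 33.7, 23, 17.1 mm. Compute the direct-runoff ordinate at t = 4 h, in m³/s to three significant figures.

By discrete convolution, Q_j = Σ (P_i / 10 mm) · U_{j−i}.
At t = 4 h (j=4): Q = (8.8/10)·7.1 + (33.7/10)·9.9 + (23/10)·13.7 + (17.1/10)·19.1 = 104 m³/s.

Q ≈ 104 m³/s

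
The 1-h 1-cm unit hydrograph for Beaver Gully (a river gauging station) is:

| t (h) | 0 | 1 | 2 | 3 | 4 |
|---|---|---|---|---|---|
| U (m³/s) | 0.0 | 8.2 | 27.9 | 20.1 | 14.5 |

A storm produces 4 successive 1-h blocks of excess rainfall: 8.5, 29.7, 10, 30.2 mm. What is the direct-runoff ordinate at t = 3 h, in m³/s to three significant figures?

Q ≈ 108 m³/s

By discrete convolution, Q_j = Σ (P_i / 10 mm) · U_{j−i}.
At t = 3 h (j=3): Q = (8.5/10)·20.1 + (29.7/10)·27.9 + (10/10)·8.2 + (30.2/10)·0.0 = 108 m³/s.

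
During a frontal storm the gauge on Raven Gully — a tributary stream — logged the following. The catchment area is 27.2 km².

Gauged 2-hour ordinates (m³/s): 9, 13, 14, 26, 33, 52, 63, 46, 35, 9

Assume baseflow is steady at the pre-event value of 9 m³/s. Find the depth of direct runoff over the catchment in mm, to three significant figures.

d ≈ 55.6 mm

Direct runoff: 0.0, 4.0, 5.0, 17.0, 24.0, 43.0, 54.0, 37.0, 26.0, 0.0 m³/s; ΣQ_DR = 210.0 m³/s.
V = ΣQ_DR · Δt = 210.0 × 7200 s = 1.512 × 10^6 m³.
Over A = 27.2 km², depth = V / A = 55.6 mm.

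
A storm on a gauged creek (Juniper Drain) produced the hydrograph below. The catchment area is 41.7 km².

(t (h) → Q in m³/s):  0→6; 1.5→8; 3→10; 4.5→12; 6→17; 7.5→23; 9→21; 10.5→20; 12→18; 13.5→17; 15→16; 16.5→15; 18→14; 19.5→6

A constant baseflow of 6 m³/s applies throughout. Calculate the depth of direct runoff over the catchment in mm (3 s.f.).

d ≈ 15.4 mm

Direct runoff: 0.0, 2.0, 4.0, 6.0, 11.0, 17.0, 15.0, 14.0, 12.0, 11.0, 10.0, 9.0, 8.0, 0.0 m³/s; ΣQ_DR = 119.0 m³/s.
V = ΣQ_DR · Δt = 119.0 × 5400 s = 6.426 × 10^5 m³.
Over A = 41.7 km², depth = V / A = 15.4 mm.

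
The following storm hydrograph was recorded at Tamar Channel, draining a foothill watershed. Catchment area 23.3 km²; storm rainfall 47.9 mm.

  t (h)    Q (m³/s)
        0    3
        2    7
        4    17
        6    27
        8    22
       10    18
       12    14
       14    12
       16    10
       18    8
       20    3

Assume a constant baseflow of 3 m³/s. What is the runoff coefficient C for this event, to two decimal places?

ΣQ_DR = 108.0 m³/s; V = ΣQ_DR·Δt = 7.776 × 10^5 m³.
Runoff depth d = V / A = 33.37 mm.
C = d / P = 33.37 / 47.9 = 0.70.

C ≈ 0.70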